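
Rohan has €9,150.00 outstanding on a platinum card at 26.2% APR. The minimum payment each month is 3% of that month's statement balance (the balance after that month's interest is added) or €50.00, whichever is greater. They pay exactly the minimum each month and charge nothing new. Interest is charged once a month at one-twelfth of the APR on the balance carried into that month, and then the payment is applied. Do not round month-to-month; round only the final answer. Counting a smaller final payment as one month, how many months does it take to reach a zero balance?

253 months

Monthly rate r = 26.2%/12 = 2.18333% = 0.0218333.
While 3% of the post-interest balance exceeds €50.00, each month B ← (B·(1+r))·(1 − 0.03), i.e. B shrinks by the factor (1+r)·0.97 = 0.99118.
This holds for months 1–195. Entering month 196 the balance is €1,625.63; 3% of the post-interest balance is now below €50.00, so the flat €50.00 minimum applies from here.
From month 196 a fixed €50.00 at rate r clears €1,625.63 in 58 more payments. Total: 195 + 58 = 253 months.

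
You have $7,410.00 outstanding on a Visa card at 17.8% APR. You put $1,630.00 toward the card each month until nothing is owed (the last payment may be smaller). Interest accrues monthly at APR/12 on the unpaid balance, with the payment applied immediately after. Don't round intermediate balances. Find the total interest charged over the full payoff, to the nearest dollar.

$321

Monthly rate r = 17.8%/12 = 1.48333% = 0.0148333.
Payoff takes n = ⌈−ln(1 − rB₀/P)/ln(1+r)⌉ = ⌈4.741⌉ = 5 payments; the last is $1,210.73.
Total paid = 4·$1,630.00 + $1,210.73 = $7,730.73.
Total interest = total paid − principal = $7,730.73 − $7,410.00 = $320.73.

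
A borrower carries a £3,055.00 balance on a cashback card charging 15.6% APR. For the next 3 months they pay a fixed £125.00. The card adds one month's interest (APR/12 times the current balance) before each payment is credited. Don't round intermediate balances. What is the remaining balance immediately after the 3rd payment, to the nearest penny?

Monthly rate r = 15.6%/12 = 1.3% = 0.013.
Each month: B ← B·(1+r) − £125.00.
Month 1: interest £39.71; balance after payment £2,969.72.
Month 2: interest £38.61; balance after payment £2,883.32.
Month 3: interest £37.48; balance after payment £2,795.80.

£2,795.80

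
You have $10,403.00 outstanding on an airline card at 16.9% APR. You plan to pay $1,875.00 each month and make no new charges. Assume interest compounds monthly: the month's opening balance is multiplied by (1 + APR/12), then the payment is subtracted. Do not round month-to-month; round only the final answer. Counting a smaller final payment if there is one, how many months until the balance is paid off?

6 payments

Monthly rate r = 16.9%/12 = 1.40833% = 0.0140833.
Recurrence: B ← B·(1+r) − $1,875.00.
Month 1: interest $146.51; balance after payment $8,674.51.
Month 2: interest $122.17; balance after payment $6,921.67.
Month 3: interest $97.48; balance after payment $5,144.16.
Month 4: interest $72.45; balance after payment $3,341.60.
Month 5: interest $47.06; balance after payment $1,513.66.
Month 6: interest $21.32; balance after payment $0.00.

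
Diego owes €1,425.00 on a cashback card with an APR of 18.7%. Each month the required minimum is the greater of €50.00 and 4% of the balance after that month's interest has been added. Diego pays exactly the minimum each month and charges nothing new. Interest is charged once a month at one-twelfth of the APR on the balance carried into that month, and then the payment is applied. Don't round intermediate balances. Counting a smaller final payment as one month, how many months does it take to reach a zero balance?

Monthly rate r = 18.7%/12 = 1.55833% = 0.0155833.
While 4% of the post-interest balance exceeds €50.00, each month B ← (B·(1+r))·(1 − 0.04), i.e. B shrinks by the factor (1+r)·0.96 = 0.97496.
This holds for months 1–6. Entering month 7 the balance is €1,223.87; 4% of the post-interest balance is now below €50.00, so the flat €50.00 minimum applies from here.
From month 7 a fixed €50.00 at rate r clears €1,223.87 in 32 more payments. Total: 6 + 32 = 38 months.

38 months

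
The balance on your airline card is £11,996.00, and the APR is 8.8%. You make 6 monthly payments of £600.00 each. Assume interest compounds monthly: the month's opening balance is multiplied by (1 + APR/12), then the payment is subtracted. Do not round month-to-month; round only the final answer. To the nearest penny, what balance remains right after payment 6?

£8,866.95

Monthly rate r = 8.8%/12 = 0.733333% = 0.00733333.
Each month: B ← B·(1+r) − £600.00.
Month 1: interest £87.97; balance after payment £11,483.97.
Month 2: interest £84.22; balance after payment £10,968.19.
Month 3: interest £80.43; balance after payment £10,448.62.
Month 4: interest £76.62; balance after payment £9,925.24.
Month 5: interest £72.79; balance after payment £9,398.03.
Month 6: interest £68.92; balance after payment £8,866.95.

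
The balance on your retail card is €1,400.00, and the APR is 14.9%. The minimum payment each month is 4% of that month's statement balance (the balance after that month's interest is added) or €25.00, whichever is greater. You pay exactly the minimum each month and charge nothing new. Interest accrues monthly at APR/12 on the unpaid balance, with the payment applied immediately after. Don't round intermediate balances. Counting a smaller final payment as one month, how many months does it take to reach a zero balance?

59 months

Monthly rate r = 14.9%/12 = 1.24167% = 0.0124167.
While 4% of the post-interest balance exceeds €25.00, each month B ← (B·(1+r))·(1 − 0.04), i.e. B shrinks by the factor (1+r)·0.96 = 0.97192.
This holds for months 1–29. Entering month 30 the balance is €612.93; 4% of the post-interest balance is now below €25.00, so the flat €25.00 minimum applies from here.
From month 30 a fixed €25.00 at rate r clears €612.93 in 30 more payments. Total: 29 + 30 = 59 months.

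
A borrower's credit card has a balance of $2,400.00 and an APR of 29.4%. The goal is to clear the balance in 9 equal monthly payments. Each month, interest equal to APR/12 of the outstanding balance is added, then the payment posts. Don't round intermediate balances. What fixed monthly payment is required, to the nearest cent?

$300.39

Monthly rate r = 29.4%/12 = 2.45% = 0.0245.
Level-payment amortization: P = B₀·r / (1 − (1+r)^(−n)) = 2400.00·0.0245 / (1 − 1.0245^(−9)).
Denominator 1 − (1+r)^(−9) = 0.195747656.
P = 58.8 / 0.195747656 ≈ 300.39.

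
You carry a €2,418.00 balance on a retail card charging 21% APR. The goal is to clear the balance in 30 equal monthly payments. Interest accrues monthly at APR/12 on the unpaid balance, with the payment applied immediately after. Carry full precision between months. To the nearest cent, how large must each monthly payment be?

Monthly rate r = 21%/12 = 1.75% = 0.0175.
Level-payment amortization: P = B₀·r / (1 − (1+r)^(−n)) = 2418.00·0.0175 / (1 − 1.0175^(−30)).
Denominator 1 − (1+r)^(−30) = 0.405752364.
P = 42.315 / 0.405752364 ≈ 104.29.

€104.29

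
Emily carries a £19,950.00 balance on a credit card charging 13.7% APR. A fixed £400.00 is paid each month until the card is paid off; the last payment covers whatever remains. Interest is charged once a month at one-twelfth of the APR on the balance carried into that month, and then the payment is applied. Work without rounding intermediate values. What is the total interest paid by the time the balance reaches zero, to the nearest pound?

£9,740

Monthly rate r = 13.7%/12 = 1.14167% = 0.0114167.
Payoff takes n = ⌈−ln(1 − rB₀/P)/ln(1+r)⌉ = ⌈74.224⌉ = 75 payments; the last is £90.00.
Total paid = 74·£400.00 + £90.00 = £29,690.00.
Total interest = total paid − principal = £29,690.00 − £19,950.00 = £9,740.00.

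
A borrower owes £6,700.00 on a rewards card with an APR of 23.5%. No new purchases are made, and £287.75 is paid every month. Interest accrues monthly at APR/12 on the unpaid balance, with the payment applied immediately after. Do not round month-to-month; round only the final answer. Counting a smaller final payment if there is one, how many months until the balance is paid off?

32 months

Monthly rate r = 23.5%/12 = 1.95833% = 0.0195833.
Recurrence: B ← B·(1+r) − £287.75.
Month 1: interest £131.21; balance after payment £6,543.46.
Month 2: interest £128.14; balance after payment £6,383.85.
Closed form: n = −ln(1 − rB₀/P)/ln(1+r) = −ln(0.54402)/ln(1.01958) ≈ 31.390, so the balance reaches zero during payment 32.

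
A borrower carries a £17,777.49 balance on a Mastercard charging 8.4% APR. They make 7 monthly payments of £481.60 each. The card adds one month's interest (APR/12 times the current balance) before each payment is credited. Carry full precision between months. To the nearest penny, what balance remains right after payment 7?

£15,224.27

Monthly rate r = 8.4%/12 = 0.7% = 0.007.
Each month: B ← B·(1+r) − £481.60.
Month 1: interest £124.44; balance after payment £17,420.33.
Month 2: interest £121.94; balance after payment £17,060.67.
Month 3: interest £119.42; balance after payment £16,698.50.
Month 4: interest £116.89; balance after payment £16,333.79.
Month 5: interest £114.34; balance after payment £15,966.53.
Month 6: interest £111.77; balance after payment £15,596.69.
Month 7: interest £109.18; balance after payment £15,224.27.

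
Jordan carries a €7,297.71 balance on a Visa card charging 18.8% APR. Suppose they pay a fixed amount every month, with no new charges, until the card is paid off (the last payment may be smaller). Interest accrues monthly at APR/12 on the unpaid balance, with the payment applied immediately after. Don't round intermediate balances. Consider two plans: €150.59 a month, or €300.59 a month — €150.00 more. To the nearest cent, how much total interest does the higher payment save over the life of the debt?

€4,538.62

Monthly rate r = 18.8%/12 = 1.56667% = 0.0156667.
At €150.59/mo: n = ⌈−ln(1 − rB₀/P)/ln(1+r)⌉ = 92 payments (last €89.92); total interest = total paid − €7,297.71 = €6,495.90.
At €300.59/mo: 31 payments (last €237.29); total interest €1,957.28.
Interest saved = €6,495.90 − €1,957.28 = €4,538.62.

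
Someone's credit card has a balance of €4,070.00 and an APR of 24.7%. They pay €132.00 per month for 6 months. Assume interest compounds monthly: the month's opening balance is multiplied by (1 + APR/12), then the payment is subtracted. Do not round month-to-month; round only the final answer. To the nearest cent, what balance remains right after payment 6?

Monthly rate r = 24.7%/12 = 2.05833% = 0.0205833.
Each month: B ← B·(1+r) − €132.00.
Month 1: interest €83.77; balance after payment €4,021.77.
Month 2: interest €82.78; balance after payment €3,972.56.
Month 3: interest €81.77; balance after payment €3,922.32.
Month 4: interest €80.73; balance after payment €3,871.06.
Month 5: interest €79.68; balance after payment €3,818.74.
Month 6: interest €78.60; balance after payment €3,765.34.

€3,765.34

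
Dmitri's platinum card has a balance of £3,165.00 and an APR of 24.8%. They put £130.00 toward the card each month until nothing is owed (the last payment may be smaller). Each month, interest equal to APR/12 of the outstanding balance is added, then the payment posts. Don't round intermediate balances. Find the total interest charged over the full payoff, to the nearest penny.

£1,280.44

Monthly rate r = 24.8%/12 = 2.06667% = 0.0206667.
Payoff takes n = ⌈−ln(1 − rB₀/P)/ln(1+r)⌉ = ⌈34.194⌉ = 35 payments; the last is £25.44.
Total paid = 34·£130.00 + £25.44 = £4,445.44.
Total interest = total paid − principal = £4,445.44 − £3,165.00 = £1,280.44.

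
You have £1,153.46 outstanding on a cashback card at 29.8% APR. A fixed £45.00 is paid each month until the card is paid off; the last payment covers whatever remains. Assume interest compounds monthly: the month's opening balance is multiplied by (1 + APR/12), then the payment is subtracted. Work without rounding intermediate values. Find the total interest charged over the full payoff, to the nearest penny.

£703.30

Monthly rate r = 29.8%/12 = 2.48333% = 0.0248333.
Payoff takes n = ⌈−ln(1 − rB₀/P)/ln(1+r)⌉ = ⌈41.259⌉ = 42 payments; the last is £11.76.
Total paid = 41·£45.00 + £11.76 = £1,856.76.
Total interest = total paid − principal = £1,856.76 − £1,153.46 = £703.30.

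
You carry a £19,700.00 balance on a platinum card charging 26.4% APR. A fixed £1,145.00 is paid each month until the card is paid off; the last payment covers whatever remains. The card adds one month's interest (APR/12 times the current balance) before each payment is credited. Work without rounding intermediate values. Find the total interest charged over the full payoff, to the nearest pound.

£5,328

Monthly rate r = 26.4%/12 = 2.2% = 0.022.
Payoff takes n = ⌈−ln(1 − rB₀/P)/ln(1+r)⌉ = ⌈21.857⌉ = 22 payments; the last is £982.95.
Total paid = 21·£1,145.00 + £982.95 = £25,027.95.
Total interest = total paid − principal = £25,027.95 − £19,700.00 = £5,327.95.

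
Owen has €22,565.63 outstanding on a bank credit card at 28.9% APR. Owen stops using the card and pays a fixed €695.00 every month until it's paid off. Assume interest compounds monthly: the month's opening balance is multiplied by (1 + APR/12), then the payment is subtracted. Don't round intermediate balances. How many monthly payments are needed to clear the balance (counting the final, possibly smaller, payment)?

Monthly rate r = 28.9%/12 = 2.40833% = 0.0240833.
Recurrence: B ← B·(1+r) − €695.00.
Month 1: interest €543.46; balance after payment €22,414.09.
Month 2: interest €539.81; balance after payment €22,258.89.
Closed form: n = −ln(1 − rB₀/P)/ln(1+r) = −ln(0.21805)/ln(1.02408) ≈ 63.999, so the balance reaches zero during payment 64.

64 months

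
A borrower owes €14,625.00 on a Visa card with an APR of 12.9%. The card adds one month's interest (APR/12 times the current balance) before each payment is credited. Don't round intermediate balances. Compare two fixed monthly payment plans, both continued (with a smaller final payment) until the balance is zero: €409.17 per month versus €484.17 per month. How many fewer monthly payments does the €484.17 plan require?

Monthly rate r = 12.9%/12 = 1.075% = 0.01075.
At €409.17/mo: n = ⌈−ln(1 − rB₀/P)/ln(1+r)⌉ = 46 payments (last €143.11); total interest = total paid − €14,625.00 = €3,930.76.
At €484.17/mo: 37 payments (last €348.75); total interest €3,153.87.
Payments saved = 46 − 37 = 9.

9 fewer payments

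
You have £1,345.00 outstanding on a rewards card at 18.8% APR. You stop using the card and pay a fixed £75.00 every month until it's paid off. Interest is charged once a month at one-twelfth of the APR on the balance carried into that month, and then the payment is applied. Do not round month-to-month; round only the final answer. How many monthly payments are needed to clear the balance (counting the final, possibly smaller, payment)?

22 payments

Monthly rate r = 18.8%/12 = 1.56667% = 0.0156667.
Recurrence: B ← B·(1+r) − £75.00.
Month 1: interest £21.07; balance after payment £1,291.07.
Month 2: interest £20.23; balance after payment £1,236.30.
Closed form: n = −ln(1 − rB₀/P)/ln(1+r) = −ln(0.71904)/ln(1.01567) ≈ 21.218, so the balance reaches zero during payment 22.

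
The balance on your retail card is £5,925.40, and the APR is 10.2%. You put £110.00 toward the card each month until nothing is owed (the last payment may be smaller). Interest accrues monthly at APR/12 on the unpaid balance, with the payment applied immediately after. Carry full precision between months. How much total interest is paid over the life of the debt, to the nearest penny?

£2,031.60

Monthly rate r = 10.2%/12 = 0.85% = 0.0085.
Payoff takes n = ⌈−ln(1 − rB₀/P)/ln(1+r)⌉ = ⌈72.335⌉ = 73 payments; the last is £37.00.
Total paid = 72·£110.00 + £37.00 = £7,957.00.
Total interest = total paid − principal = £7,957.00 − £5,925.40 = £2,031.60.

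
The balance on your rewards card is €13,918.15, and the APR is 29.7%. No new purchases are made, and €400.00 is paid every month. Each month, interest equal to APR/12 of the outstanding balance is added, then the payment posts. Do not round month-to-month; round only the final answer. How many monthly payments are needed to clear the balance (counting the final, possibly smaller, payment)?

Monthly rate r = 29.7%/12 = 2.475% = 0.02475.
Recurrence: B ← B·(1+r) − €400.00.
Month 1: interest €344.47; balance after payment €13,862.62.
Month 2: interest €343.10; balance after payment €13,805.72.
Closed form: n = −ln(1 − rB₀/P)/ln(1+r) = −ln(0.13881)/ln(1.02475) ≈ 80.766, so the balance reaches zero during payment 81.

81 months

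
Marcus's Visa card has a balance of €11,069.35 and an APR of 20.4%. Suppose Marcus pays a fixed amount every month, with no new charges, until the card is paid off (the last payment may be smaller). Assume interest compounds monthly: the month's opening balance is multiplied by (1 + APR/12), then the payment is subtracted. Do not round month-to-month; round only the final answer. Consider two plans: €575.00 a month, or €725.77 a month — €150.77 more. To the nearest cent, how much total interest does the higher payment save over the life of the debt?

Monthly rate r = 20.4%/12 = 1.7% = 0.017.
At €575.00/mo: n = ⌈−ln(1 − rB₀/P)/ln(1+r)⌉ = 24 payments (last €297.77); total interest = total paid − €11,069.35 = €2,453.42.
At €725.77/mo: 18 payments (last €584.95); total interest €1,853.69.
Interest saved = €2,453.42 − €1,853.69 = €599.73.

€599.73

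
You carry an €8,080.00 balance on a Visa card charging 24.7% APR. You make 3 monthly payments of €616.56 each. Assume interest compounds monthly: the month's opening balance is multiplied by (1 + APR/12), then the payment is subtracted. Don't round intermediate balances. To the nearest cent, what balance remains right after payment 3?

€6,701.27

Monthly rate r = 24.7%/12 = 2.05833% = 0.0205833.
Each month: B ← B·(1+r) − €616.56.
Month 1: interest €166.31; balance after payment €7,629.75.
Month 2: interest €157.05; balance after payment €7,170.24.
Month 3: interest €147.59; balance after payment €6,701.27.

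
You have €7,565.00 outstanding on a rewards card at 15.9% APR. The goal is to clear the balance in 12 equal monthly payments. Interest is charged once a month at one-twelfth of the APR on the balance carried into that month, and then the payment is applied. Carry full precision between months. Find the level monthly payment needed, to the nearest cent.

Monthly rate r = 15.9%/12 = 1.325% = 0.01325.
Level-payment amortization: P = B₀·r / (1 − (1+r)^(−n)) = 7565.00·0.01325 / (1 − 1.01325^(−12)).
Denominator 1 − (1+r)^(−12) = 0.14611251.
P = 100.236 / 0.14611251 ≈ 686.02.

€686.02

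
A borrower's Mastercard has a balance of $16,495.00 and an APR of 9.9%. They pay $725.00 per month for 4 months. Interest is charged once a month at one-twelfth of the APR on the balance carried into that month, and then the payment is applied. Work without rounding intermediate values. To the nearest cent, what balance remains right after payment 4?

Monthly rate r = 9.9%/12 = 0.825% = 0.00825.
Each month: B ← B·(1+r) − $725.00.
Month 1: interest $136.08; balance after payment $15,906.08.
Month 2: interest $131.23; balance after payment $15,312.31.
Month 3: interest $126.33; balance after payment $14,713.64.
Month 4: interest $121.39; balance after payment $14,110.02.

$14,110.02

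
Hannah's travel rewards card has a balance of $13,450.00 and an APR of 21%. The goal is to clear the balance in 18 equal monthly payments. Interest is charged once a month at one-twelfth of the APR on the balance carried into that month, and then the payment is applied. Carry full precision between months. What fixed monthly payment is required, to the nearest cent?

$877.54

Monthly rate r = 21%/12 = 1.75% = 0.0175.
Level-payment amortization: P = B₀·r / (1 − (1+r)^(−n)) = 13450.00·0.0175 / (1 − 1.0175^(−18)).
Denominator 1 − (1+r)^(−18) = 0.268220098.
P = 235.375 / 0.268220098 ≈ 877.54.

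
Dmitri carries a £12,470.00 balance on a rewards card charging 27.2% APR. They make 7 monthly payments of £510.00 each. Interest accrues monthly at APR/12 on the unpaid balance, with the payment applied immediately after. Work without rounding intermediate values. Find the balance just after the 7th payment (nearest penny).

Monthly rate r = 27.2%/12 = 2.26667% = 0.0226667.
Each month: B ← B·(1+r) − £510.00.
Month 1: interest £282.65; balance after payment £12,242.65.
Month 2: interest £277.50; balance after payment £12,010.15.
Month 3: interest £272.23; balance after payment £11,772.38.
Month 4: interest £266.84; balance after payment £11,529.22.
Month 5: interest £261.33; balance after payment £11,280.55.
Month 6: interest £255.69; balance after payment £11,026.25.
Month 7: interest £249.93; balance after payment £10,766.17.

£10,766.17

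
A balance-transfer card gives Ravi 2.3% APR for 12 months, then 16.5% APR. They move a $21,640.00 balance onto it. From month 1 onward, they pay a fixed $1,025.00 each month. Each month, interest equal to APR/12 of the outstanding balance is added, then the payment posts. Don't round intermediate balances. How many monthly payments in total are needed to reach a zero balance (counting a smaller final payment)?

Promo months 1–12 at r₀ = 2.3%/12 = 0.00191667; months 13+ at r₁ = 16.5%/12 = 0.01375.
After month 12: iterate B ← B·(1+r₀) − $1,025.00 for 12 months → $9,712.51.
Then at r₁ with $1,025.00/mo: n₂ = −ln(1 − r₁·B/P)/ln(1+r₁) ≈ 10.22 → 11 more payments.

23 months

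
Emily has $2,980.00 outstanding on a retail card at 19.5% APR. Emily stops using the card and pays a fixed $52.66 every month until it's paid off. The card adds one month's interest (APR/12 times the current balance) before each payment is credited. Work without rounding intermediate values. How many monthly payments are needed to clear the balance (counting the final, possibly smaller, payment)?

Monthly rate r = 19.5%/12 = 1.625% = 0.01625.
Recurrence: B ← B·(1+r) − $52.66.
Month 1: interest $48.43; balance after payment $2,975.77.
Month 2: interest $48.36; balance after payment $2,971.46.
Closed form: n = −ln(1 − rB₀/P)/ln(1+r) = −ln(0.080422)/ln(1.01625) ≈ 156.363, so the balance reaches zero during payment 157.

157 months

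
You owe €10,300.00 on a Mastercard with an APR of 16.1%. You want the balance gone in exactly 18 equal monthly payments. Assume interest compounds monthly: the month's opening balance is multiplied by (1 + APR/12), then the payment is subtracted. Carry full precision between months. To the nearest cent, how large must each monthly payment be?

€647.91

Monthly rate r = 16.1%/12 = 1.34167% = 0.0134167.
Level-payment amortization: P = B₀·r / (1 − (1+r)^(−n)) = 10300.00·0.0134167 / (1 − 1.01342^(−18)).
Denominator 1 − (1+r)^(−18) = 0.213288975.
P = 138.192 / 0.213288975 ≈ 647.91.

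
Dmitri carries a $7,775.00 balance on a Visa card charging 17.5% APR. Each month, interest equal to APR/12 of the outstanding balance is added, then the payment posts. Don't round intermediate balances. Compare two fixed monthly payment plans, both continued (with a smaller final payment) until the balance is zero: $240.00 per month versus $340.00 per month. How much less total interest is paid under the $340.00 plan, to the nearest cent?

$1,073.66

Monthly rate r = 17.5%/12 = 1.45833% = 0.0145833.
At $240.00/mo: n = ⌈−ln(1 − rB₀/P)/ln(1+r)⌉ = 45 payments (last $41.00); total interest = total paid − $7,775.00 = $2,826.00.
At $340.00/mo: 29 payments (last $7.34); total interest $1,752.34.
Interest saved = $2,826.00 − $1,752.34 = $1,073.66.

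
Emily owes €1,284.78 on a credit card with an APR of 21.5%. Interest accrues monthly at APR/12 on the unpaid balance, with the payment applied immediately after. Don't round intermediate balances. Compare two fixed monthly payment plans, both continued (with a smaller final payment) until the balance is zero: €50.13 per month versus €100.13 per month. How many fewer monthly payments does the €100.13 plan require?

Monthly rate r = 21.5%/12 = 1.79167% = 0.0179167.
At €50.13/mo: n = ⌈−ln(1 − rB₀/P)/ln(1+r)⌉ = 35 payments (last €30.89); total interest = total paid − €1,284.78 = €450.53.
At €100.13/mo: 15 payments (last €71.29); total interest €188.33.
Payments saved = 35 − 15 = 20.

20 fewer payments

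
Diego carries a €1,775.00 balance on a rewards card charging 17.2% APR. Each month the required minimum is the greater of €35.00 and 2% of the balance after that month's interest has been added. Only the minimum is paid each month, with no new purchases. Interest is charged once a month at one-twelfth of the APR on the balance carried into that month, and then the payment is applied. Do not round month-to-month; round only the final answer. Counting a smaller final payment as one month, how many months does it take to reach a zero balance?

91 months

Monthly rate r = 17.2%/12 = 1.43333% = 0.0143333.
While 2% of the post-interest balance exceeds €35.00, each month B ← (B·(1+r))·(1 − 0.02), i.e. B shrinks by the factor (1+r)·0.98 = 0.99405.
This holds for months 1–5. Entering month 6 the balance is €1,722.79; 2% of the post-interest balance is now below €35.00, so the flat €35.00 minimum applies from here.
From month 6 a fixed €35.00 at rate r clears €1,722.79 in 86 more payments. Total: 5 + 86 = 91 months.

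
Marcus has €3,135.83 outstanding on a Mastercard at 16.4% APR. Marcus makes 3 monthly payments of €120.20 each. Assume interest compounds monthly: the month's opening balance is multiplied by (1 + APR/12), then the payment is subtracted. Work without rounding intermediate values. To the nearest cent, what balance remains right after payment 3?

Monthly rate r = 16.4%/12 = 1.36667% = 0.0136667.
Each month: B ← B·(1+r) − €120.20.
Month 1: interest €42.86; balance after payment €3,058.49.
Month 2: interest €41.80; balance after payment €2,980.09.
Month 3: interest €40.73; balance after payment €2,900.61.

€2,900.61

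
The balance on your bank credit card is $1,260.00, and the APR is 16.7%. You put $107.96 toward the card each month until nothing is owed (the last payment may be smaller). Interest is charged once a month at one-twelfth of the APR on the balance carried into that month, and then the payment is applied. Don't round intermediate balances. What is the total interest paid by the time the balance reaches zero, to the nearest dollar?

Monthly rate r = 16.7%/12 = 1.39167% = 0.0139167.
Payoff takes n = ⌈−ln(1 − rB₀/P)/ln(1+r)⌉ = ⌈12.824⌉ = 13 payments; the last is $89.09.
Total paid = 12·$107.96 + $89.09 = $1,384.61.
Total interest = total paid − principal = $1,384.61 − $1,260.00 = $124.61.

$125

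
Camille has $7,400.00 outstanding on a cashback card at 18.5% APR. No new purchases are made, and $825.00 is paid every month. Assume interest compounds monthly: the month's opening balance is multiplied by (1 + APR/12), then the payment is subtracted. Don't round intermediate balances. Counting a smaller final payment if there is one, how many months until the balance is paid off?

10 months

Monthly rate r = 18.5%/12 = 1.54167% = 0.0154167.
Recurrence: B ← B·(1+r) − $825.00.
Month 1: interest $114.08; balance after payment $6,689.08.
Month 2: interest $103.12; balance after payment $5,967.21.
Closed form: n = −ln(1 − rB₀/P)/ln(1+r) = −ln(0.86172)/ln(1.01542) ≈ 9.728, so the balance reaches zero during payment 10.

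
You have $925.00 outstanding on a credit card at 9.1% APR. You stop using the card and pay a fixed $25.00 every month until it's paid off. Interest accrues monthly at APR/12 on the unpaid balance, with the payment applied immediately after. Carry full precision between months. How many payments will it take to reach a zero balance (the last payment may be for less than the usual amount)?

44 payments

Monthly rate r = 9.1%/12 = 0.758333% = 0.00758333.
Recurrence: B ← B·(1+r) − $25.00.
Month 1: interest $7.01; balance after payment $907.01.
Month 2: interest $6.88; balance after payment $888.89.
Closed form: n = −ln(1 − rB₀/P)/ln(1+r) = −ln(0.71942)/ln(1.00758) ≈ 43.591, so the balance reaches zero during payment 44.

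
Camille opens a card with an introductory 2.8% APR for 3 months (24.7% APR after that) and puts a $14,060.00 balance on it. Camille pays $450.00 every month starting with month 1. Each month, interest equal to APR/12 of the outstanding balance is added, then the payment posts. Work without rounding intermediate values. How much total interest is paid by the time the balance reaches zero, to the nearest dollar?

$6,755

Promo months 1–3 at r₀ = 2.8%/12 = 0.00233333; months 4+ at r₁ = 24.7%/12 = 0.0205833.
After month 3: iterate B ← B·(1+r₀) − $450.00 for 3 months → $12,805.50.
Then at r₁ with $450.00/mo: n₂ = −ln(1 − r₁·B/P)/ln(1+r₁) ≈ 43.25 → 44 more payments.
Total paid = 46·$450.00 + $114.55 = $20,814.55; interest = $20,814.55 − $14,060.00 = $6,754.55.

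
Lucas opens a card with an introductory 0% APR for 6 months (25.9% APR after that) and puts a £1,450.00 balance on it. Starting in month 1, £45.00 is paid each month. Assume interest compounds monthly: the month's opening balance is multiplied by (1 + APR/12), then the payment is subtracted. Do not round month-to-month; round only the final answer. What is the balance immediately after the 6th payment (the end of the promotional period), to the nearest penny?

£1,180.00

Promo months 1–6 at r₀ = 0%/12 = 0; months 7+ at r₁ = 25.9%/12 = 0.0215833.
After month 6 (no interest yet): B = £1,450.00 − 6·£45.00 = £1,180.00.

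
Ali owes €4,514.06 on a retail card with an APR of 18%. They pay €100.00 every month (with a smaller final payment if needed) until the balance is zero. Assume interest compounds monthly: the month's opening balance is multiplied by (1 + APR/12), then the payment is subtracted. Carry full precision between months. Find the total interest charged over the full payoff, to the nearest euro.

Monthly rate r = 18%/12 = 1.5% = 0.015.
Payoff takes n = ⌈−ln(1 − rB₀/P)/ln(1+r)⌉ = ⌈75.927⌉ = 76 payments; the last is €92.70.
Total paid = 75·€100.00 + €92.70 = €7,592.70.
Total interest = total paid − principal = €7,592.70 − €4,514.06 = €3,078.64.

€3,079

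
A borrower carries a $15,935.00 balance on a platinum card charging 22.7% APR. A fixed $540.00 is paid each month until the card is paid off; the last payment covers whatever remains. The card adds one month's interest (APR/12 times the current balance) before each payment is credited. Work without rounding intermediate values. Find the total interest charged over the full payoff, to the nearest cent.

$7,606.57

Monthly rate r = 22.7%/12 = 1.89167% = 0.0189167.
Payoff takes n = ⌈−ln(1 − rB₀/P)/ln(1+r)⌉ = ⌈43.593⌉ = 44 payments; the last is $321.57.
Total paid = 43·$540.00 + $321.57 = $23,541.57.
Total interest = total paid − principal = $23,541.57 − $15,935.00 = $7,606.57.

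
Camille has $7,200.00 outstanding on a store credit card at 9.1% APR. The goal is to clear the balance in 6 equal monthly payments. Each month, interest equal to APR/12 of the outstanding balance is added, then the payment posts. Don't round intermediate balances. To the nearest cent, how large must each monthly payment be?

$1,232.05

Monthly rate r = 9.1%/12 = 0.758333% = 0.00758333.
Level-payment amortization: P = B₀·r / (1 − (1+r)^(−n)) = 7200.00·0.00758333 / (1 − 1.00758^(−6)).
Denominator 1 − (1+r)^(−6) = 0.044316365.
P = 54.6 / 0.044316365 ≈ 1232.05.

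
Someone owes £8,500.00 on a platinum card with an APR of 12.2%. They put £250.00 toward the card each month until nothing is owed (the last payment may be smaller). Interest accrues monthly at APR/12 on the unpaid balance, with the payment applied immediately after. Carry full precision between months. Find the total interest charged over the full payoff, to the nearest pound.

£1,983

Monthly rate r = 12.2%/12 = 1.01667% = 0.0101667.
Payoff takes n = ⌈−ln(1 − rB₀/P)/ln(1+r)⌉ = ⌈41.930⌉ = 42 payments; the last is £232.64.
Total paid = 41·£250.00 + £232.64 = £10,482.64.
Total interest = total paid − principal = £10,482.64 − £8,500.00 = £1,982.64.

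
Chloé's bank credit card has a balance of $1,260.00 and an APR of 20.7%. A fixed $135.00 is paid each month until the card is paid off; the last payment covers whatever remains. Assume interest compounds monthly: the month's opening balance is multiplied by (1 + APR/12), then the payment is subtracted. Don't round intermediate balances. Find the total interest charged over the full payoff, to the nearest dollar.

Monthly rate r = 20.7%/12 = 1.725% = 0.01725.
Payoff takes n = ⌈−ln(1 − rB₀/P)/ln(1+r)⌉ = ⌈10.264⌉ = 11 payments; the last is $35.87.
Total paid = 10·$135.00 + $35.87 = $1,385.87.
Total interest = total paid − principal = $1,385.87 − $1,260.00 = $125.87.

$126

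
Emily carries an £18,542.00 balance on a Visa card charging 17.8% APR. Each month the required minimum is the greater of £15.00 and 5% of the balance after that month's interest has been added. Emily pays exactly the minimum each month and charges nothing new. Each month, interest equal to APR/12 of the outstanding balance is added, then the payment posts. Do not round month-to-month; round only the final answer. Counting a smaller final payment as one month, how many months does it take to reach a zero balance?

Monthly rate r = 17.8%/12 = 1.48333% = 0.0148333.
While 5% of the post-interest balance exceeds £15.00, each month B ← (B·(1+r))·(1 − 0.05), i.e. B shrinks by the factor (1+r)·0.95 = 0.96409.
This holds for months 1–114. Entering month 115 the balance is £286.84; 5% of the post-interest balance is now below £15.00, so the flat £15.00 minimum applies from here.
From month 115 a fixed £15.00 at rate r clears £286.84 in 23 more payments. Total: 114 + 23 = 137 months.

137 months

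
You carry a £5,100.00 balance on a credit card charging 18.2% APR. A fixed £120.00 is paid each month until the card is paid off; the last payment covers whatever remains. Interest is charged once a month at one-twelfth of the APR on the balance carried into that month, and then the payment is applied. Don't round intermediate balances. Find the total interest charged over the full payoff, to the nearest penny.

Monthly rate r = 18.2%/12 = 1.51667% = 0.0151667.
Payoff takes n = ⌈−ln(1 − rB₀/P)/ln(1+r)⌉ = ⌈68.722⌉ = 69 payments; the last is £86.87.
Total paid = 68·£120.00 + £86.87 = £8,246.87.
Total interest = total paid − principal = £8,246.87 − £5,100.00 = £3,146.87.

£3,146.87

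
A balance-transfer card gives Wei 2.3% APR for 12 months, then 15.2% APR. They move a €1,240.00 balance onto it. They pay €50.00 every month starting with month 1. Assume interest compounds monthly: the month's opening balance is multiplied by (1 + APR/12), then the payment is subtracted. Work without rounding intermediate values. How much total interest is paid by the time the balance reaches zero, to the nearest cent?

Promo months 1–12 at r₀ = 2.3%/12 = 0.00191667; months 13+ at r₁ = 15.2%/12 = 0.0126667.
After month 12: iterate B ← B·(1+r₀) − €50.00 for 12 months → €662.46.
Then at r₁ with €50.00/mo: n₂ = −ln(1 − r₁·B/P)/ln(1+r₁) ≈ 14.60 → 15 more payments.
Total paid = 26·€50.00 + €29.83 = €1,329.83; interest = €1,329.83 − €1,240.00 = €89.83.

€89.83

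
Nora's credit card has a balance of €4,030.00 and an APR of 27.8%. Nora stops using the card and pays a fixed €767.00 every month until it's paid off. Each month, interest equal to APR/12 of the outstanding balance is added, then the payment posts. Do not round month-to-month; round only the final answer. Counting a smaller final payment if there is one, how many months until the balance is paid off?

Monthly rate r = 27.8%/12 = 2.31667% = 0.0231667.
Recurrence: B ← B·(1+r) − €767.00.
Month 1: interest €93.36; balance after payment €3,356.36.
Month 2: interest €77.76; balance after payment €2,667.12.
Month 3: interest €61.79; balance after payment €1,961.91.
Month 4: interest €45.45; balance after payment €1,240.36.
Month 5: interest €28.73; balance after payment €502.09.
Month 6: interest €11.63; balance after payment €0.00.

6 payments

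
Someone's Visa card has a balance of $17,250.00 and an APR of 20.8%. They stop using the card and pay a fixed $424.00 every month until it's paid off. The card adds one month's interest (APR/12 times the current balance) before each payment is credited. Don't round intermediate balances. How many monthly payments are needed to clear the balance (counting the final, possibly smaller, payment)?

Monthly rate r = 20.8%/12 = 1.73333% = 0.0173333.
Recurrence: B ← B·(1+r) − $424.00.
Month 1: interest $299.00; balance after payment $17,125.00.
Month 2: interest $296.83; balance after payment $16,997.83.
Closed form: n = −ln(1 − rB₀/P)/ln(1+r) = −ln(0.29481)/ln(1.01733) ≈ 71.075, so the balance reaches zero during payment 72.

72 payments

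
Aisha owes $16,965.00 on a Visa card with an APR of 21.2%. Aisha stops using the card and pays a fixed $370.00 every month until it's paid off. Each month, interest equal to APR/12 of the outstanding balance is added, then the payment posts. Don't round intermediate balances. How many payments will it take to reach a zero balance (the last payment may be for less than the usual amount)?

95 payments

Monthly rate r = 21.2%/12 = 1.76667% = 0.0176667.
Recurrence: B ← B·(1+r) − $370.00.
Month 1: interest $299.72; balance after payment $16,894.72.
Month 2: interest $298.47; balance after payment $16,823.19.
Closed form: n = −ln(1 − rB₀/P)/ln(1+r) = −ln(0.18996)/ln(1.01767) ≈ 94.844, so the balance reaches zero during payment 95.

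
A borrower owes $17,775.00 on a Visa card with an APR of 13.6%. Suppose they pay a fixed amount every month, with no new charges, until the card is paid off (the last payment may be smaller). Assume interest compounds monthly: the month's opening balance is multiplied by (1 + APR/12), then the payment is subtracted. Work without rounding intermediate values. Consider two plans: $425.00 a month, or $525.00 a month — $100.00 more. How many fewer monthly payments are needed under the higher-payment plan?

15 fewer payments

Monthly rate r = 13.6%/12 = 1.13333% = 0.0113333.
At $425.00/mo: n = ⌈−ln(1 − rB₀/P)/ln(1+r)⌉ = 58 payments (last $3.31); total interest = total paid − $17,775.00 = $6,453.31.
At $525.00/mo: 43 payments (last $499.61); total interest $4,774.61.
Payments saved = 58 − 43 = 15.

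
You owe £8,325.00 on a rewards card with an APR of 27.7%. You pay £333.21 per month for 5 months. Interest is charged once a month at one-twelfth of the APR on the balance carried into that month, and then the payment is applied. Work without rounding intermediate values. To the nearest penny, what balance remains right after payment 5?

Monthly rate r = 27.7%/12 = 2.30833% = 0.0230833.
Each month: B ← B·(1+r) − £333.21.
Month 1: interest £192.17; balance after payment £8,183.96.
Month 2: interest £188.91; balance after payment £8,039.66.
Month 3: interest £185.58; balance after payment £7,892.03.
Month 4: interest £182.17; balance after payment £7,741.00.
Month 5: interest £178.69; balance after payment £7,586.48.

£7,586.48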